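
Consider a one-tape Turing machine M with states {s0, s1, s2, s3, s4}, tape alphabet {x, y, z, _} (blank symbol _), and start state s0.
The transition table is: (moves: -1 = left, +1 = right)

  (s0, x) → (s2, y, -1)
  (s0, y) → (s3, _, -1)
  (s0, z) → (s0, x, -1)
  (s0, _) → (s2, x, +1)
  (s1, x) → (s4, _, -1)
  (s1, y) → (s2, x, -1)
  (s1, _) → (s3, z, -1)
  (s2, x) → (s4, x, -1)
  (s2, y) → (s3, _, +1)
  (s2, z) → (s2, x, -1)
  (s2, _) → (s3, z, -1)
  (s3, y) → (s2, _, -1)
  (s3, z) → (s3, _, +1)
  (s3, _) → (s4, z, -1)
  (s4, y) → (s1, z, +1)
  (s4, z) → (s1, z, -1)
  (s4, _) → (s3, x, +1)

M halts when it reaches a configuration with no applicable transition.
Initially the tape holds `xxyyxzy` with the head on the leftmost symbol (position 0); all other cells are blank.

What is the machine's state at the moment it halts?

s4

s0 | ___[x]xyyxzy   read x → write y, move -1, go to s2
s2 | __[_]yxyyxzy   read _ → write z, move -1, go to s3
s3 | _[_]zyxyyxzy   read _ → write z, move -1, go to s4
s4 | [_]zzyxyyxzy   read _ → write x, move +1, go to s3
s3 | x[z]zyxyyxzy   read z → write _, move +1, go to s3
s3 | x_[z]yxyyxzy   read z → write _, move +1, go to s3
s3 | x__[y]xyyxzy   read y → write _, move -1, go to s2
s2 | x_[_]_xyyxzy   read _ → write z, move -1, go to s3
s3 | x[_]z_xyyxzy   read _ → write z, move -1, go to s4
s4 | [x]zz_xyyxzy
No transition is defined for (s4, x); M halts in state s4.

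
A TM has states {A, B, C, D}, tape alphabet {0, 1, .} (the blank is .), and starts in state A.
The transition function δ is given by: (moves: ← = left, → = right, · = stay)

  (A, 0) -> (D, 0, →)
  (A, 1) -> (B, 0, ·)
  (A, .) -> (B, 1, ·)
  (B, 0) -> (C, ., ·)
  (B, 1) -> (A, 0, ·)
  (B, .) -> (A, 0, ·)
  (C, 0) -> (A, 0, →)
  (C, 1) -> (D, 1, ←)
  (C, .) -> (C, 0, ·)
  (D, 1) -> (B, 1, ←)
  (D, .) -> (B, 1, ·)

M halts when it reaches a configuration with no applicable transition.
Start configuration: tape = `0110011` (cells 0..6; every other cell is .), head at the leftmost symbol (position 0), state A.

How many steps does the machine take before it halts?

14

state=A head=0 tape=[0]110011   (A,0)→(D,0,→)
state=D head=1 tape=0[1]10011   (D,1)→(B,1,←)
state=B head=0 tape=[0]110011   (B,0)→(C,.,·)
state=C head=0 tape=[.]110011   (C,.)→(C,0,·)
state=C head=0 tape=[0]110011   (C,0)→(A,0,→)
state=A head=1 tape=0[1]10011   (A,1)→(B,0,·)
state=B head=1 tape=0[0]10011   (B,0)→(C,.,·)
state=C head=1 tape=0[.]10011   (C,.)→(C,0,·)
state=C head=1 tape=0[0]10011   (C,0)→(A,0,→)
state=A head=2 tape=00[1]0011   (A,1)→(B,0,·)
state=B head=2 tape=00[0]0011   (B,0)→(C,.,·)
state=C head=2 tape=00[.]0011   (C,.)→(C,0,·)
state=C head=2 tape=00[0]0011   (C,0)→(A,0,→)
state=A head=3 tape=000[0]011   (A,0)→(D,0,→)
state=D head=4 tape=0000[0]11
M halts after 14 transitions.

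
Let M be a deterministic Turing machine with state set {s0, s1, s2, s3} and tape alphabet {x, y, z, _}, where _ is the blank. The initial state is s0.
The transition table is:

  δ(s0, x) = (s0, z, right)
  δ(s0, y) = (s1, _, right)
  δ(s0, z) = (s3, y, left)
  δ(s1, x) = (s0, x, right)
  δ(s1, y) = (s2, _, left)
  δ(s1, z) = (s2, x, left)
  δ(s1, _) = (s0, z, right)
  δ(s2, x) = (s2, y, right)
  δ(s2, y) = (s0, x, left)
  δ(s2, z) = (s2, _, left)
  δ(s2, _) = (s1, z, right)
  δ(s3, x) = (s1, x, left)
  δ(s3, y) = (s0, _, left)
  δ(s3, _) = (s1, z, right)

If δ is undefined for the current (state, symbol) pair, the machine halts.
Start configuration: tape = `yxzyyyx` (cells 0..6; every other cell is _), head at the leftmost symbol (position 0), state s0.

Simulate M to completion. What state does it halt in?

s0 | [y]xzyyyx_   read y → write _, move right, go to s1
s1 | _[x]zyyyx_   read x → write x, move right, go to s0
s0 | _x[z]yyyx_   read z → write y, move left, go to s3
s3 | _[x]yyyyx_   read x → write x, move left, go to s1
s1 | [_]xyyyyx_   read _ → write z, move right, go to s0
s0 | z[x]yyyyx_   read x → write z, move right, go to s0
s0 | zz[y]yyyx_   read y → write _, move right, go to s1
s1 | zz_[y]yyx_   read y → write _, move left, go to s2
s2 | zz[_]_yyx_   read _ → write z, move right, go to s1
s1 | zzz[_]yyx_   read _ → write z, move right, go to s0
s0 | zzzz[y]yx_   read y → write _, move right, go to s1
s1 | zzzz_[y]x_   read y → write _, move left, go to s2
s2 | zzzz[_]_x_   read _ → write z, move right, go to s1
s1 | zzzzz[_]x_   read _ → write z, move right, go to s0
s0 | zzzzzz[x]_   read x → write z, move right, go to s0
s0 | zzzzzzz[_]
No transition is defined for (s0, _); M halts in state s0.

s0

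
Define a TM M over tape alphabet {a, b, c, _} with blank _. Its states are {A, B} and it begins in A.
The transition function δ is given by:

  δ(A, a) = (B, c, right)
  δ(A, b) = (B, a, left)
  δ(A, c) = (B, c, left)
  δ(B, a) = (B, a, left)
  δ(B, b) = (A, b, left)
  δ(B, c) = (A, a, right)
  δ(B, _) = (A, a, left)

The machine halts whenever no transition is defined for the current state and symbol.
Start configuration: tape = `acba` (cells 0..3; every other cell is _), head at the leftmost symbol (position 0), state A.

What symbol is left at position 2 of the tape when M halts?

A | __[a]cba_   read a → write c, move right, go to B
B | __c[c]ba_   read c → write a, move right, go to A
A | __ca[b]a_   read b → write a, move left, go to B
B | __c[a]aa_   read a → write a, move left, go to B
B | __[c]aaa_   read c → write a, move right, go to A
A | __a[a]aa_   read a → write c, move right, go to B
B | __ac[a]a_   read a → write a, move left, go to B
B | __a[c]aa_   read c → write a, move right, go to A
A | __aa[a]a_   read a → write c, move right, go to B
B | __aac[a]_   read a → write a, move left, go to B
B | __aa[c]a_   read c → write a, move right, go to A
A | __aaa[a]_   read a → write c, move right, go to B
B | __aaac[_]   read _ → write a, move left, go to A
A | __aaa[c]a   read c → write c, move left, go to B
B | __aa[a]ca   read a → write a, move left, go to B
B | __a[a]aca   read a → write a, move left, go to B
B | __[a]aaca   read a → write a, move left, go to B
B | _[_]aaaca   read _ → write a, move left, go to A
A | [_]aaaaca
Cell 2 holds a when M halts.

a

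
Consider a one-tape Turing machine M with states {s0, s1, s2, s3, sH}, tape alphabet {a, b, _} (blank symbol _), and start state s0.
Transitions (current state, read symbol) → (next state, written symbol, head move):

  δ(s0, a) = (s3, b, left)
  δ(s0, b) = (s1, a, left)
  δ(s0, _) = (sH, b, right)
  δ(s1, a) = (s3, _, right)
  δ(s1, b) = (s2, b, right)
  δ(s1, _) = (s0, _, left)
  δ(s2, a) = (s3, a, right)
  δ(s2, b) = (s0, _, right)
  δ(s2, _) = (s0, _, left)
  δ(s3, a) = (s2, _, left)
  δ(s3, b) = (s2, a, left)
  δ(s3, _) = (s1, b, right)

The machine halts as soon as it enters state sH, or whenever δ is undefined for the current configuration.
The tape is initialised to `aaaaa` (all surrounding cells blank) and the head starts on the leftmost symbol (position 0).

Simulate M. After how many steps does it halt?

s0 | ___[a]aaaa   read a → write b, move left, go to s3
s3 | __[_]baaaa   read _ → write b, move right, go to s1
s1 | __b[b]aaaa   read b → write b, move right, go to s2
s2 | __bb[a]aaa   read a → write a, move right, go to s3
s3 | __bba[a]aa   read a → write _, move left, go to s2
s2 | __bb[a]_aa   read a → write a, move right, go to s3
s3 | __bba[_]aa   read _ → write b, move right, go to s1
s1 | __bbab[a]a   read a → write _, move right, go to s3
s3 | __bbab_[a]   read a → write _, move left, go to s2
s2 | __bbab[_]_   read _ → write _, move left, go to s0
s0 | __bba[b]__   read b → write a, move left, go to s1
s1 | __bb[a]a__   read a → write _, move right, go to s3
s3 | __bb_[a]__   read a → write _, move left, go to s2
s2 | __bb[_]___   read _ → write _, move left, go to s0
s0 | __b[b]____   read b → write a, move left, go to s1
s1 | __[b]a____   read b → write b, move right, go to s2
s2 | __b[a]____   read a → write a, move right, go to s3
s3 | __ba[_]___   read _ → write b, move right, go to s1
s1 | __bab[_]__   read _ → write _, move left, go to s0
s0 | __ba[b]___   read b → write a, move left, go to s1
s1 | __b[a]a___   read a → write _, move right, go to s3
s3 | __b_[a]___   read a → write _, move left, go to s2
s2 | __b[_]____   read _ → write _, move left, go to s0
s0 | __[b]_____   read b → write a, move left, go to s1
s1 | _[_]a_____   read _ → write _, move left, go to s0
s0 | [_]_a_____   read _ → write b, move right, go to sH
sH | b[_]a_____
M halts after 26 transitions.

26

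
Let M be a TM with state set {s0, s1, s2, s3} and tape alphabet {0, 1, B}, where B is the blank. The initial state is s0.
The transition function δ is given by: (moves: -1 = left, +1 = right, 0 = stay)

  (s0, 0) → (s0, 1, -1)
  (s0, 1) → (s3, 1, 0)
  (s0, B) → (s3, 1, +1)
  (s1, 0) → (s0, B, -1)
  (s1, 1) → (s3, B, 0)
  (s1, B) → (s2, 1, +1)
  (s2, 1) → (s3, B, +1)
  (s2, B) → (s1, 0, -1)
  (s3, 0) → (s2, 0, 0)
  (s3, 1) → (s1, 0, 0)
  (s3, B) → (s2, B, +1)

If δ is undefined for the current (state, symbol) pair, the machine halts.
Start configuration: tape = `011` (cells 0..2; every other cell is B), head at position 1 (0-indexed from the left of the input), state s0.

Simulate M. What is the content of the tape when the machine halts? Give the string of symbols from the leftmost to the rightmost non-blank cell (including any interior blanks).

110B1

state=s0 head=1 tape=BB0[1]1   (s0,1)→(s3,1,0)
state=s3 head=1 tape=BB0[1]1   (s3,1)→(s1,0,0)
state=s1 head=1 tape=BB0[0]1   (s1,0)→(s0,B,-1)
state=s0 head=0 tape=BB[0]B1   (s0,0)→(s0,1,-1)
state=s0 head=-1 tape=B[B]1B1   (s0,B)→(s3,1,+1)
state=s3 head=0 tape=B1[1]B1   (s3,1)→(s1,0,0)
state=s1 head=0 tape=B1[0]B1   (s1,0)→(s0,B,-1)
state=s0 head=-1 tape=B[1]BB1   (s0,1)→(s3,1,0)
state=s3 head=-1 tape=B[1]BB1   (s3,1)→(s1,0,0)
state=s1 head=-1 tape=B[0]BB1   (s1,0)→(s0,B,-1)
state=s0 head=-2 tape=[B]BBB1   (s0,B)→(s3,1,+1)
state=s3 head=-1 tape=1[B]BB1   (s3,B)→(s2,B,+1)
state=s2 head=0 tape=1B[B]B1   (s2,B)→(s1,0,-1)
state=s1 head=-1 tape=1[B]0B1   (s1,B)→(s2,1,+1)
state=s2 head=0 tape=11[0]B1
The non-blank tape span at halt is 110B1.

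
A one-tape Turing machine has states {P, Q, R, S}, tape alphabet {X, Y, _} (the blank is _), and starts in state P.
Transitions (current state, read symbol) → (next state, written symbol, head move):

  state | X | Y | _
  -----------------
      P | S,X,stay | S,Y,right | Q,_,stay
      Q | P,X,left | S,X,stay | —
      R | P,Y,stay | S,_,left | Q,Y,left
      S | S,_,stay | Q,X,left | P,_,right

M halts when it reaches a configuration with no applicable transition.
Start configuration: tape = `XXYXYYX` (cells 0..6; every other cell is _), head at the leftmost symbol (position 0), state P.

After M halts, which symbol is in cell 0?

_

state=P head=0 tape=[X]XYXYYX_   (P,X)→(S,X,stay)
state=S head=0 tape=[X]XYXYYX_   (S,X)→(S,_,stay)
state=S head=0 tape=[_]XYXYYX_   (S,_)→(P,_,right)
state=P head=1 tape=_[X]YXYYX_   (P,X)→(S,X,stay)
state=S head=1 tape=_[X]YXYYX_   (S,X)→(S,_,stay)
state=S head=1 tape=_[_]YXYYX_   (S,_)→(P,_,right)
state=P head=2 tape=__[Y]XYYX_   (P,Y)→(S,Y,right)
state=S head=3 tape=__Y[X]YYX_   (S,X)→(S,_,stay)
state=S head=3 tape=__Y[_]YYX_   (S,_)→(P,_,right)
state=P head=4 tape=__Y_[Y]YX_   (P,Y)→(S,Y,right)
state=S head=5 tape=__Y_Y[Y]X_   (S,Y)→(Q,X,left)
state=Q head=4 tape=__Y_[Y]XX_   (Q,Y)→(S,X,stay)
state=S head=4 tape=__Y_[X]XX_   (S,X)→(S,_,stay)
state=S head=4 tape=__Y_[_]XX_   (S,_)→(P,_,right)
state=P head=5 tape=__Y__[X]X_   (P,X)→(S,X,stay)
state=S head=5 tape=__Y__[X]X_   (S,X)→(S,_,stay)
state=S head=5 tape=__Y__[_]X_   (S,_)→(P,_,right)
state=P head=6 tape=__Y___[X]_   (P,X)→(S,X,stay)
state=S head=6 tape=__Y___[X]_   (S,X)→(S,_,stay)
state=S head=6 tape=__Y___[_]_   (S,_)→(P,_,right)
state=P head=7 tape=__Y____[_]   (P,_)→(Q,_,stay)
state=Q head=7 tape=__Y____[_]
Cell 0 holds _ when M halts.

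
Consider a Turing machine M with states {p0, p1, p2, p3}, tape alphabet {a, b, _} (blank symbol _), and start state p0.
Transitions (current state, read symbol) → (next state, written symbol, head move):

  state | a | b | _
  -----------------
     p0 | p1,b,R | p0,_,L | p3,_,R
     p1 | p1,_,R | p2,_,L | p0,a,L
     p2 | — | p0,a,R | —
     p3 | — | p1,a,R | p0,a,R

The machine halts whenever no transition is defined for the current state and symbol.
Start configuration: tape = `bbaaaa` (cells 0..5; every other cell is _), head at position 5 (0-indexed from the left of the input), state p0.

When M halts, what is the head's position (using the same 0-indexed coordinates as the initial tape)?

state=p0 head=5 tape=_bbaaa[a]__   (p0,a)→(p1,b,R)
state=p1 head=6 tape=_bbaaab[_]_   (p1,_)→(p0,a,L)
state=p0 head=5 tape=_bbaaa[b]a_   (p0,b)→(p0,_,L)
state=p0 head=4 tape=_bbaa[a]_a_   (p0,a)→(p1,b,R)
state=p1 head=5 tape=_bbaab[_]a_   (p1,_)→(p0,a,L)
state=p0 head=4 tape=_bbaa[b]aa_   (p0,b)→(p0,_,L)
state=p0 head=3 tape=_bba[a]_aa_   (p0,a)→(p1,b,R)
state=p1 head=4 tape=_bbab[_]aa_   (p1,_)→(p0,a,L)
state=p0 head=3 tape=_bba[b]aaa_   (p0,b)→(p0,_,L)
state=p0 head=2 tape=_bb[a]_aaa_   (p0,a)→(p1,b,R)
state=p1 head=3 tape=_bbb[_]aaa_   (p1,_)→(p0,a,L)
state=p0 head=2 tape=_bb[b]aaaa_   (p0,b)→(p0,_,L)
state=p0 head=1 tape=_b[b]_aaaa_   (p0,b)→(p0,_,L)
state=p0 head=0 tape=_[b]__aaaa_   (p0,b)→(p0,_,L)
state=p0 head=-1 tape=[_]___aaaa_   (p0,_)→(p3,_,R)
state=p3 head=0 tape=_[_]__aaaa_   (p3,_)→(p0,a,R)
state=p0 head=1 tape=_a[_]_aaaa_   (p0,_)→(p3,_,R)
state=p3 head=2 tape=_a_[_]aaaa_   (p3,_)→(p0,a,R)
state=p0 head=3 tape=_a_a[a]aaa_   (p0,a)→(p1,b,R)
state=p1 head=4 tape=_a_ab[a]aa_   (p1,a)→(p1,_,R)
state=p1 head=5 tape=_a_ab_[a]a_   (p1,a)→(p1,_,R)
state=p1 head=6 tape=_a_ab__[a]_   (p1,a)→(p1,_,R)
state=p1 head=7 tape=_a_ab___[_]   (p1,_)→(p0,a,L)
state=p0 head=6 tape=_a_ab__[_]a   (p0,_)→(p3,_,R)
state=p3 head=7 tape=_a_ab___[a]
At halt the head is at cell 7.

7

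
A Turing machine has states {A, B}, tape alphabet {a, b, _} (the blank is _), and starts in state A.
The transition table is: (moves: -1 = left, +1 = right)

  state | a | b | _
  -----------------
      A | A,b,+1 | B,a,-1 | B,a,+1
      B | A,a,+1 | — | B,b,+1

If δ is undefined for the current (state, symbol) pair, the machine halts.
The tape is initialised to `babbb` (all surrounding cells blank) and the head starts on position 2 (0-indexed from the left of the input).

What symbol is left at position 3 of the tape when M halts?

A | ba[b]bb   read b → write a, move -1, go to B
B | b[a]abb   read a → write a, move +1, go to A
A | ba[a]bb   read a → write b, move +1, go to A
A | bab[b]b   read b → write a, move -1, go to B
B | ba[b]ab
Cell 3 holds a when M halts.

a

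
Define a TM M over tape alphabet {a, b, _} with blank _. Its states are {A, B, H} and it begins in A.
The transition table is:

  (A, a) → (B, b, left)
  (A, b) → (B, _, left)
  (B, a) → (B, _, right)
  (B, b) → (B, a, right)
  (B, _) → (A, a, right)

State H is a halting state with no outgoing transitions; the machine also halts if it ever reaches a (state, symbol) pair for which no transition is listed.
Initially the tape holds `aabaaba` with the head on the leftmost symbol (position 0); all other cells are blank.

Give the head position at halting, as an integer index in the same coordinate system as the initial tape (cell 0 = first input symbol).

A | _[a]abaaba__   read a → write b, move left, go to B
B | [_]babaaba__   read _ → write a, move right, go to A
A | a[b]abaaba__   read b → write _, move left, go to B
B | [a]_abaaba__   read a → write _, move right, go to B
B | _[_]abaaba__   read _ → write a, move right, go to A
A | _a[a]baaba__   read a → write b, move left, go to B
B | _[a]bbaaba__   read a → write _, move right, go to B
B | __[b]baaba__   read b → write a, move right, go to B
B | __a[b]aaba__   read b → write a, move right, go to B
B | __aa[a]aba__   read a → write _, move right, go to B
B | __aa_[a]ba__   read a → write _, move right, go to B
B | __aa__[b]a__   read b → write a, move right, go to B
B | __aa__a[a]__   read a → write _, move right, go to B
B | __aa__a_[_]_   read _ → write a, move right, go to A
A | __aa__a_a[_]
At halt the head is at cell 8.

8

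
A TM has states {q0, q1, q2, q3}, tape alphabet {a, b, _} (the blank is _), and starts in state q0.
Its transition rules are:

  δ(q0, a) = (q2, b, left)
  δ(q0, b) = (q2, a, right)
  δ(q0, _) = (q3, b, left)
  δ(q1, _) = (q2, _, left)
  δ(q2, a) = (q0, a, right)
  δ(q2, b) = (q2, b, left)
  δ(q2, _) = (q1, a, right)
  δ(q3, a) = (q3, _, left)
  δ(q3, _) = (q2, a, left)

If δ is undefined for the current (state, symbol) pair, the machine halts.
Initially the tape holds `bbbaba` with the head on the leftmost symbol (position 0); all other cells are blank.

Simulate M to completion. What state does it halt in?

q1

q0 | __[b]bbaba_   read b → write a, move right, go to q2
q2 | __a[b]baba_   read b → write b, move left, go to q2
q2 | __[a]bbaba_   read a → write a, move right, go to q0
q0 | __a[b]baba_   read b → write a, move right, go to q2
q2 | __aa[b]aba_   read b → write b, move left, go to q2
q2 | __a[a]baba_   read a → write a, move right, go to q0
q0 | __aa[b]aba_   read b → write a, move right, go to q2
q2 | __aaa[a]ba_   read a → write a, move right, go to q0
q0 | __aaaa[b]a_   read b → write a, move right, go to q2
q2 | __aaaaa[a]_   read a → write a, move right, go to q0
q0 | __aaaaaa[_]   read _ → write b, move left, go to q3
q3 | __aaaaa[a]b   read a → write _, move left, go to q3
q3 | __aaaa[a]_b   read a → write _, move left, go to q3
q3 | __aaa[a]__b   read a → write _, move left, go to q3
q3 | __aa[a]___b   read a → write _, move left, go to q3
q3 | __a[a]____b   read a → write _, move left, go to q3
q3 | __[a]_____b   read a → write _, move left, go to q3
q3 | _[_]______b   read _ → write a, move left, go to q2
q2 | [_]a______b   read _ → write a, move right, go to q1
q1 | a[a]______b
No transition is defined for (q1, a); M halts in state q1.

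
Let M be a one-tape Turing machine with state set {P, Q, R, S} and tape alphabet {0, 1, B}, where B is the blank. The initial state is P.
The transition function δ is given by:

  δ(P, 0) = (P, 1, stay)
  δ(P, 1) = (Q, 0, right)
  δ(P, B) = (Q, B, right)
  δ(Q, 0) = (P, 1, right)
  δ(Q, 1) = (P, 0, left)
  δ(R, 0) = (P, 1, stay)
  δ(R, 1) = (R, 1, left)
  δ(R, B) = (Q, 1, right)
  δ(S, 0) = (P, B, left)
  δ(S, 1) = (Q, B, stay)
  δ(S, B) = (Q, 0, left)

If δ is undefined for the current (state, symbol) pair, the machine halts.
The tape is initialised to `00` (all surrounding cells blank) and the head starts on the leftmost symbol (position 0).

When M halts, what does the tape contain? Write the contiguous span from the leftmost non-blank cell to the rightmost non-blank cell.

01

state=P head=0 tape=[0]0BB   (P,0)→(P,1,stay)
state=P head=0 tape=[1]0BB   (P,1)→(Q,0,right)
state=Q head=1 tape=0[0]BB   (Q,0)→(P,1,right)
state=P head=2 tape=01[B]B   (P,B)→(Q,B,right)
state=Q head=3 tape=01B[B]
The non-blank tape span at halt is 01.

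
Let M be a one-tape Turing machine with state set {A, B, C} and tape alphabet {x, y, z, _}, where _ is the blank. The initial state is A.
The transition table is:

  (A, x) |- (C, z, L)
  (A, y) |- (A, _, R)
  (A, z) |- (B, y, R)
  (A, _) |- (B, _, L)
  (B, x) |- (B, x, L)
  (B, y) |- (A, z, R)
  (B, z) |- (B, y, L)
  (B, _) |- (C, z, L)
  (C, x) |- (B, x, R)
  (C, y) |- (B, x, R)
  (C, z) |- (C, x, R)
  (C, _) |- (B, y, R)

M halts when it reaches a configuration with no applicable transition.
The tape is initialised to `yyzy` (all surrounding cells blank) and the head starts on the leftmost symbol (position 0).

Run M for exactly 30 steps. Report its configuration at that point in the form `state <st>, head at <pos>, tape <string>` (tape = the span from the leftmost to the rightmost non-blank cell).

state=A head=0 tape=[y]yzy__   (A,y)→(A,_,R)
state=A head=1 tape=_[y]zy__   (A,y)→(A,_,R)
state=A head=2 tape=__[z]y__   (A,z)→(B,y,R)
state=B head=3 tape=__y[y]__   (B,y)→(A,z,R)
state=A head=4 tape=__yz[_]_   (A,_)→(B,_,L)
state=B head=3 tape=__y[z]__   (B,z)→(B,y,L)
state=B head=2 tape=__[y]y__   (B,y)→(A,z,R)
state=A head=3 tape=__z[y]__   (A,y)→(A,_,R)
state=A head=4 tape=__z_[_]_   (A,_)→(B,_,L)
state=B head=3 tape=__z[_]__   (B,_)→(C,z,L)
state=C head=2 tape=__[z]z__   (C,z)→(C,x,R)
state=C head=3 tape=__x[z]__   (C,z)→(C,x,R)
state=C head=4 tape=__xx[_]_   (C,_)→(B,y,R)
state=B head=5 tape=__xxy[_]   (B,_)→(C,z,L)
state=C head=4 tape=__xx[y]z   (C,y)→(B,x,R)
state=B head=5 tape=__xxx[z]   (B,z)→(B,y,L)
state=B head=4 tape=__xx[x]y   (B,x)→(B,x,L)
state=B head=3 tape=__x[x]xy   (B,x)→(B,x,L)
state=B head=2 tape=__[x]xxy   (B,x)→(B,x,L)
state=B head=1 tape=_[_]xxxy   (B,_)→(C,z,L)
state=C head=0 tape=[_]zxxxy   (C,_)→(B,y,R)
state=B head=1 tape=y[z]xxxy   (B,z)→(B,y,L)
state=B head=0 tape=[y]yxxxy   (B,y)→(A,z,R)
state=A head=1 tape=z[y]xxxy   (A,y)→(A,_,R)
state=A head=2 tape=z_[x]xxy   (A,x)→(C,z,L)
state=C head=1 tape=z[_]zxxy   (C,_)→(B,y,R)
state=B head=2 tape=zy[z]xxy   (B,z)→(B,y,L)
state=B head=1 tape=z[y]yxxy   (B,y)→(A,z,R)
state=A head=2 tape=zz[y]xxy   (A,y)→(A,_,R)
state=A head=3 tape=zz_[x]xy   (A,x)→(C,z,L)
state=C head=2 tape=zz[_]zxy
After 30 steps: state C, head at 2, tape zz_zxy.

state C, head at 2, tape zz_zxy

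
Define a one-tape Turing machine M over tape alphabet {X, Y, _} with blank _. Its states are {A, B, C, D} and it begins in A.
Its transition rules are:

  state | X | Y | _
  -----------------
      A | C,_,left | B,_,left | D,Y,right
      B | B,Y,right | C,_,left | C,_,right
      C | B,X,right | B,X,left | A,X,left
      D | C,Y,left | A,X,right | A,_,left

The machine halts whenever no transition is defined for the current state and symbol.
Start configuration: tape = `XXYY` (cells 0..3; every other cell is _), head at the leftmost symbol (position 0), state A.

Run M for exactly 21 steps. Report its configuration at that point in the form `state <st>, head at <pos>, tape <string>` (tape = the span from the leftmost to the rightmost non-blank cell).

state=A head=0 tape=____[X]XYY   (A,X)→(C,_,left)
state=C head=-1 tape=___[_]_XYY   (C,_)→(A,X,left)
state=A head=-2 tape=__[_]X_XYY   (A,_)→(D,Y,right)
state=D head=-1 tape=__Y[X]_XYY   (D,X)→(C,Y,left)
state=C head=-2 tape=__[Y]Y_XYY   (C,Y)→(B,X,left)
state=B head=-3 tape=_[_]XY_XYY   (B,_)→(C,_,right)
state=C head=-2 tape=__[X]Y_XYY   (C,X)→(B,X,right)
state=B head=-1 tape=__X[Y]_XYY   (B,Y)→(C,_,left)
state=C head=-2 tape=__[X]__XYY   (C,X)→(B,X,right)
state=B head=-1 tape=__X[_]_XYY   (B,_)→(C,_,right)
state=C head=0 tape=__X_[_]XYY   (C,_)→(A,X,left)
state=A head=-1 tape=__X[_]XXYY   (A,_)→(D,Y,right)
state=D head=0 tape=__XY[X]XYY   (D,X)→(C,Y,left)
state=C head=-1 tape=__X[Y]YXYY   (C,Y)→(B,X,left)
state=B head=-2 tape=__[X]XYXYY   (B,X)→(B,Y,right)
state=B head=-1 tape=__Y[X]YXYY   (B,X)→(B,Y,right)
state=B head=0 tape=__YY[Y]XYY   (B,Y)→(C,_,left)
state=C head=-1 tape=__Y[Y]_XYY   (C,Y)→(B,X,left)
state=B head=-2 tape=__[Y]X_XYY   (B,Y)→(C,_,left)
state=C head=-3 tape=_[_]_X_XYY   (C,_)→(A,X,left)
state=A head=-4 tape=[_]X_X_XYY   (A,_)→(D,Y,right)
state=D head=-3 tape=Y[X]_X_XYY
After 21 steps: state D, head at -3, tape YX_X_XYY.

state D, head at -3, tape YX_X_XYY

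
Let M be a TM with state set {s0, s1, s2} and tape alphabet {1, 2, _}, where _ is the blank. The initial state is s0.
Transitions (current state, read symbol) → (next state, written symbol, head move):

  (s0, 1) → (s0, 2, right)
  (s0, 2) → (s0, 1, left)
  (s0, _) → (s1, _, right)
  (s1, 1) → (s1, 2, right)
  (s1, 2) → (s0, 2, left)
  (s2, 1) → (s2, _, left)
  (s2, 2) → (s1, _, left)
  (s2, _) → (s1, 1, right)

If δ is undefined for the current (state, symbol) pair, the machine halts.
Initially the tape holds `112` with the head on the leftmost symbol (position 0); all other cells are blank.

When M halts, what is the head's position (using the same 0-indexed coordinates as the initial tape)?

state=s0 head=0 tape=_[1]12_   (s0,1)→(s0,2,right)
state=s0 head=1 tape=_2[1]2_   (s0,1)→(s0,2,right)
state=s0 head=2 tape=_22[2]_   (s0,2)→(s0,1,left)
state=s0 head=1 tape=_2[2]1_   (s0,2)→(s0,1,left)
state=s0 head=0 tape=_[2]11_   (s0,2)→(s0,1,left)
state=s0 head=-1 tape=[_]111_   (s0,_)→(s1,_,right)
state=s1 head=0 tape=_[1]11_   (s1,1)→(s1,2,right)
state=s1 head=1 tape=_2[1]1_   (s1,1)→(s1,2,right)
state=s1 head=2 tape=_22[1]_   (s1,1)→(s1,2,right)
state=s1 head=3 tape=_222[_]
At halt the head is at cell 3.

3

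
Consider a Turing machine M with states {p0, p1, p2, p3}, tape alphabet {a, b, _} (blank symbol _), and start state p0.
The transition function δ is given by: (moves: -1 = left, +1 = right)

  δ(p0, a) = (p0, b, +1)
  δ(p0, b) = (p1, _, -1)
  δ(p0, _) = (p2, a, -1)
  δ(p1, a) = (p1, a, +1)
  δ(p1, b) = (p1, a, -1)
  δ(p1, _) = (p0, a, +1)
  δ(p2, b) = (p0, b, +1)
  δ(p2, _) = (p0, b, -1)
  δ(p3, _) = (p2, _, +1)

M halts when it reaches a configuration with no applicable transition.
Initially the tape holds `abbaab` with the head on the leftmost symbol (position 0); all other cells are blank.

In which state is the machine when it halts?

p2

p0 | _[a]bbaab_   read a → write b, move +1, go to p0
p0 | _b[b]baab_   read b → write _, move -1, go to p1
p1 | _[b]_baab_   read b → write a, move -1, go to p1
p1 | [_]a_baab_   read _ → write a, move +1, go to p0
p0 | a[a]_baab_   read a → write b, move +1, go to p0
p0 | ab[_]baab_   read _ → write a, move -1, go to p2
p2 | a[b]abaab_   read b → write b, move +1, go to p0
p0 | ab[a]baab_   read a → write b, move +1, go to p0
p0 | abb[b]aab_   read b → write _, move -1, go to p1
p1 | ab[b]_aab_   read b → write a, move -1, go to p1
p1 | a[b]a_aab_   read b → write a, move -1, go to p1
p1 | [a]aa_aab_   read a → write a, move +1, go to p1
p1 | a[a]a_aab_   read a → write a, move +1, go to p1
p1 | aa[a]_aab_   read a → write a, move +1, go to p1
p1 | aaa[_]aab_   read _ → write a, move +1, go to p0
p0 | aaaa[a]ab_   read a → write b, move +1, go to p0
p0 | aaaab[a]b_   read a → write b, move +1, go to p0
p0 | aaaabb[b]_   read b → write _, move -1, go to p1
p1 | aaaab[b]__   read b → write a, move -1, go to p1
p1 | aaaa[b]a__   read b → write a, move -1, go to p1
p1 | aaa[a]aa__   read a → write a, move +1, go to p1
p1 | aaaa[a]a__   read a → write a, move +1, go to p1
p1 | aaaaa[a]__   read a → write a, move +1, go to p1
p1 | aaaaaa[_]_   read _ → write a, move +1, go to p0
p0 | aaaaaaa[_]   read _ → write a, move -1, go to p2
p2 | aaaaaa[a]a
No transition is defined for (p2, a); M halts in state p2.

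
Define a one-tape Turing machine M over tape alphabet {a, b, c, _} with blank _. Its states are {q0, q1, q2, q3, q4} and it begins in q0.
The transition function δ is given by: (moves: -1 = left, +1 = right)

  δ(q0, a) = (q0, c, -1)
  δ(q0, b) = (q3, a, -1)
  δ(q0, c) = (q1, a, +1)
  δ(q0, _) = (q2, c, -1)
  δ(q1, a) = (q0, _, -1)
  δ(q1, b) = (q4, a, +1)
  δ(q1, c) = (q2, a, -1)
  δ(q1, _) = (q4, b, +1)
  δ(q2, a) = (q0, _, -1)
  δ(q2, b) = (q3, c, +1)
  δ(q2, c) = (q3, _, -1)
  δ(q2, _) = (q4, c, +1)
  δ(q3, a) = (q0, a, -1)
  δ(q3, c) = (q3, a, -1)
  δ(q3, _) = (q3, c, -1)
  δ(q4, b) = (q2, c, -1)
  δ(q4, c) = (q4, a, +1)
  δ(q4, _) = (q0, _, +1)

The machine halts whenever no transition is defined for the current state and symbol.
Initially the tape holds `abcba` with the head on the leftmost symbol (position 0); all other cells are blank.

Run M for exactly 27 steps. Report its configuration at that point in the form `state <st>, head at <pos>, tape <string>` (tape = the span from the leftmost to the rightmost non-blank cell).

state=q0 head=0 tape=____[a]bcba   (q0,a)→(q0,c,-1)
state=q0 head=-1 tape=___[_]cbcba   (q0,_)→(q2,c,-1)
state=q2 head=-2 tape=__[_]ccbcba   (q2,_)→(q4,c,+1)
state=q4 head=-1 tape=__c[c]cbcba   (q4,c)→(q4,a,+1)
state=q4 head=0 tape=__ca[c]bcba   (q4,c)→(q4,a,+1)
state=q4 head=1 tape=__caa[b]cba   (q4,b)→(q2,c,-1)
state=q2 head=0 tape=__ca[a]ccba   (q2,a)→(q0,_,-1)
state=q0 head=-1 tape=__c[a]_ccba   (q0,a)→(q0,c,-1)
state=q0 head=-2 tape=__[c]c_ccba   (q0,c)→(q1,a,+1)
state=q1 head=-1 tape=__a[c]_ccba   (q1,c)→(q2,a,-1)
state=q2 head=-2 tape=__[a]a_ccba   (q2,a)→(q0,_,-1)
state=q0 head=-3 tape=_[_]_a_ccba   (q0,_)→(q2,c,-1)
state=q2 head=-4 tape=[_]c_a_ccba   (q2,_)→(q4,c,+1)
state=q4 head=-3 tape=c[c]_a_ccba   (q4,c)→(q4,a,+1)
state=q4 head=-2 tape=ca[_]a_ccba   (q4,_)→(q0,_,+1)
state=q0 head=-1 tape=ca_[a]_ccba   (q0,a)→(q0,c,-1)
state=q0 head=-2 tape=ca[_]c_ccba   (q0,_)→(q2,c,-1)
state=q2 head=-3 tape=c[a]cc_ccba   (q2,a)→(q0,_,-1)
state=q0 head=-4 tape=[c]_cc_ccba   (q0,c)→(q1,a,+1)
state=q1 head=-3 tape=a[_]cc_ccba   (q1,_)→(q4,b,+1)
state=q4 head=-2 tape=ab[c]c_ccba   (q4,c)→(q4,a,+1)
state=q4 head=-1 tape=aba[c]_ccba   (q4,c)→(q4,a,+1)
state=q4 head=0 tape=abaa[_]ccba   (q4,_)→(q0,_,+1)
state=q0 head=1 tape=abaa_[c]cba   (q0,c)→(q1,a,+1)
state=q1 head=2 tape=abaa_a[c]ba   (q1,c)→(q2,a,-1)
state=q2 head=1 tape=abaa_[a]aba   (q2,a)→(q0,_,-1)
state=q0 head=0 tape=abaa[_]_aba   (q0,_)→(q2,c,-1)
state=q2 head=-1 tape=aba[a]c_aba
After 27 steps: state q2, head at -1, tape abaac_aba.

state q2, head at -1, tape abaac_aba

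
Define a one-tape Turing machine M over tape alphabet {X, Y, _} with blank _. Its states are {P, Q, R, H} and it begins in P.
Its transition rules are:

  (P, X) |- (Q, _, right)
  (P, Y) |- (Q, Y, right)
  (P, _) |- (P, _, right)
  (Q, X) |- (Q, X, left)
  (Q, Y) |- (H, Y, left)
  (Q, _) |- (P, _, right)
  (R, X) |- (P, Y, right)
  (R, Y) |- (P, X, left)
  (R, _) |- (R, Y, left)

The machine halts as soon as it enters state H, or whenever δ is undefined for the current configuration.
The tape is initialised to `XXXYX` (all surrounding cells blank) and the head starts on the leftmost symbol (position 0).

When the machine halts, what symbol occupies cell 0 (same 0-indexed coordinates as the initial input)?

P | [X]XXYX   read X → write _, move right, go to Q
Q | _[X]XYX   read X → write X, move left, go to Q
Q | [_]XXYX   read _ → write _, move right, go to P
P | _[X]XYX   read X → write _, move right, go to Q
Q | __[X]YX   read X → write X, move left, go to Q
Q | _[_]XYX   read _ → write _, move right, go to P
P | __[X]YX   read X → write _, move right, go to Q
Q | ___[Y]X   read Y → write Y, move left, go to H
H | __[_]YX
Cell 0 holds _ when M halts.

_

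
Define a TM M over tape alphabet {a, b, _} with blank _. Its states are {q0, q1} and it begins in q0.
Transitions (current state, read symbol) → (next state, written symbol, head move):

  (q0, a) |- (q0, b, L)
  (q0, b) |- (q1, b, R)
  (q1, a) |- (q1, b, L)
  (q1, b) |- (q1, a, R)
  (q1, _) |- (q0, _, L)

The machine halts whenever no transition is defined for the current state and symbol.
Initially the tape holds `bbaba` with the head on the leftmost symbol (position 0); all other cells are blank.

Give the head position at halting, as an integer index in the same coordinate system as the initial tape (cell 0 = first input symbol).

state=q0 head=0 tape=__[b]baba   (q0,b)→(q1,b,R)
state=q1 head=1 tape=__b[b]aba   (q1,b)→(q1,a,R)
state=q1 head=2 tape=__ba[a]ba   (q1,a)→(q1,b,L)
state=q1 head=1 tape=__b[a]bba   (q1,a)→(q1,b,L)
state=q1 head=0 tape=__[b]bbba   (q1,b)→(q1,a,R)
state=q1 head=1 tape=__a[b]bba   (q1,b)→(q1,a,R)
state=q1 head=2 tape=__aa[b]ba   (q1,b)→(q1,a,R)
state=q1 head=3 tape=__aaa[b]a   (q1,b)→(q1,a,R)
state=q1 head=4 tape=__aaaa[a]   (q1,a)→(q1,b,L)
state=q1 head=3 tape=__aaa[a]b   (q1,a)→(q1,b,L)
state=q1 head=2 tape=__aa[a]bb   (q1,a)→(q1,b,L)
state=q1 head=1 tape=__a[a]bbb   (q1,a)→(q1,b,L)
state=q1 head=0 tape=__[a]bbbb   (q1,a)→(q1,b,L)
state=q1 head=-1 tape=_[_]bbbbb   (q1,_)→(q0,_,L)
state=q0 head=-2 tape=[_]_bbbbb
At halt the head is at cell -2.

-2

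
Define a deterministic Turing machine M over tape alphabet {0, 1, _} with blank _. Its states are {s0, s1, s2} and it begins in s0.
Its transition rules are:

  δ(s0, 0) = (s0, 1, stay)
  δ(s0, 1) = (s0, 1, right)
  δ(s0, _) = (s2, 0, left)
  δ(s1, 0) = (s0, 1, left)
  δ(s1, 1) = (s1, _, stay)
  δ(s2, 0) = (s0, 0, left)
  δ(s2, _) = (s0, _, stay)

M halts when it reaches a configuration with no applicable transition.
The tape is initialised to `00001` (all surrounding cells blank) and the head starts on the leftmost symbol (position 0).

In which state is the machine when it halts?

s2

state=s0 head=0 tape=[0]0001_   (s0,0)→(s0,1,stay)
state=s0 head=0 tape=[1]0001_   (s0,1)→(s0,1,right)
state=s0 head=1 tape=1[0]001_   (s0,0)→(s0,1,stay)
state=s0 head=1 tape=1[1]001_   (s0,1)→(s0,1,right)
state=s0 head=2 tape=11[0]01_   (s0,0)→(s0,1,stay)
state=s0 head=2 tape=11[1]01_   (s0,1)→(s0,1,right)
state=s0 head=3 tape=111[0]1_   (s0,0)→(s0,1,stay)
state=s0 head=3 tape=111[1]1_   (s0,1)→(s0,1,right)
state=s0 head=4 tape=1111[1]_   (s0,1)→(s0,1,right)
state=s0 head=5 tape=11111[_]   (s0,_)→(s2,0,left)
state=s2 head=4 tape=1111[1]0
No transition is defined for (s2, 1); M halts in state s2.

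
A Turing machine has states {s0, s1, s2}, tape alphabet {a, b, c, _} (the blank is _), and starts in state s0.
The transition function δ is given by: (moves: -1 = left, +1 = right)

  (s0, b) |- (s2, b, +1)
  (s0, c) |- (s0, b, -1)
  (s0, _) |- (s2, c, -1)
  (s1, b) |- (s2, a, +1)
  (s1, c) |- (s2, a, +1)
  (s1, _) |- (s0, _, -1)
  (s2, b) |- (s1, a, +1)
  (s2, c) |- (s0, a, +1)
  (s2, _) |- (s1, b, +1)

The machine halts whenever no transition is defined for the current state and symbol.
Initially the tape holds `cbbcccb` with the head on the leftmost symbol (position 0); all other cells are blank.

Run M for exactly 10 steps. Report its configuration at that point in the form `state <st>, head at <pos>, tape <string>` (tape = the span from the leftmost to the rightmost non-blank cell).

state=s0 head=0 tape=__[c]bbcccb   (s0,c)→(s0,b,-1)
state=s0 head=-1 tape=_[_]bbbcccb   (s0,_)→(s2,c,-1)
state=s2 head=-2 tape=[_]cbbbcccb   (s2,_)→(s1,b,+1)
state=s1 head=-1 tape=b[c]bbbcccb   (s1,c)→(s2,a,+1)
state=s2 head=0 tape=ba[b]bbcccb   (s2,b)→(s1,a,+1)
state=s1 head=1 tape=baa[b]bcccb   (s1,b)→(s2,a,+1)
state=s2 head=2 tape=baaa[b]cccb   (s2,b)→(s1,a,+1)
state=s1 head=3 tape=baaaa[c]ccb   (s1,c)→(s2,a,+1)
state=s2 head=4 tape=baaaaa[c]cb   (s2,c)→(s0,a,+1)
state=s0 head=5 tape=baaaaaa[c]b   (s0,c)→(s0,b,-1)
state=s0 head=4 tape=baaaaa[a]bb
After 10 steps: state s0, head at 4, tape baaaaaabb.

state s0, head at 4, tape baaaaaabb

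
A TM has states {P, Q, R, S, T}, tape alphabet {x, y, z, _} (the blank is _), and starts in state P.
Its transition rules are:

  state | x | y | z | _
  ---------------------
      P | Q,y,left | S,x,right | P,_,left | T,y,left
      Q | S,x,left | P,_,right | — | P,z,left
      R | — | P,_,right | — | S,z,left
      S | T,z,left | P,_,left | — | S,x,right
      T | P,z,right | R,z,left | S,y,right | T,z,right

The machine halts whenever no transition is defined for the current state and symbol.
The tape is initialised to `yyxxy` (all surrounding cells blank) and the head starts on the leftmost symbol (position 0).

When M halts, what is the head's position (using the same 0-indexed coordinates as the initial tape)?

state=P head=0 tape=___[y]yxxy   (P,y)→(S,x,right)
state=S head=1 tape=___x[y]xxy   (S,y)→(P,_,left)
state=P head=0 tape=___[x]_xxy   (P,x)→(Q,y,left)
state=Q head=-1 tape=__[_]y_xxy   (Q,_)→(P,z,left)
state=P head=-2 tape=_[_]zy_xxy   (P,_)→(T,y,left)
state=T head=-3 tape=[_]yzy_xxy   (T,_)→(T,z,right)
state=T head=-2 tape=z[y]zy_xxy   (T,y)→(R,z,left)
state=R head=-3 tape=[z]zzy_xxy
At halt the head is at cell -3.

-3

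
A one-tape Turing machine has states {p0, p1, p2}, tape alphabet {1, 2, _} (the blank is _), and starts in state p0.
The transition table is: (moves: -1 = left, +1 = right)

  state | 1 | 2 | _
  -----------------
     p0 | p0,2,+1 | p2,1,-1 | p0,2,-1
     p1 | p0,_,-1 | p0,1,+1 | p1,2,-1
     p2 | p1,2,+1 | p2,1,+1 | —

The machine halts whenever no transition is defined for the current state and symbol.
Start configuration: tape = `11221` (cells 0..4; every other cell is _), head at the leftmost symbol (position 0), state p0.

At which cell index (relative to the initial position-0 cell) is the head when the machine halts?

-1

p0 | _[1]1221_   read 1 → write 2, move +1, go to p0
p0 | _2[1]221_   read 1 → write 2, move +1, go to p0
p0 | _22[2]21_   read 2 → write 1, move -1, go to p2
p2 | _2[2]121_   read 2 → write 1, move +1, go to p2
p2 | _21[1]21_   read 1 → write 2, move +1, go to p1
p1 | _212[2]1_   read 2 → write 1, move +1, go to p0
p0 | _2121[1]_   read 1 → write 2, move +1, go to p0
p0 | _21212[_]   read _ → write 2, move -1, go to p0
p0 | _2121[2]2   read 2 → write 1, move -1, go to p2
p2 | _212[1]12   read 1 → write 2, move +1, go to p1
p1 | _2122[1]2   read 1 → write _, move -1, go to p0
p0 | _212[2]_2   read 2 → write 1, move -1, go to p2
p2 | _21[2]1_2   read 2 → write 1, move +1, go to p2
p2 | _211[1]_2   read 1 → write 2, move +1, go to p1
p1 | _2112[_]2   read _ → write 2, move -1, go to p1
p1 | _211[2]22   read 2 → write 1, move +1, go to p0
p0 | _2111[2]2   read 2 → write 1, move -1, go to p2
p2 | _211[1]12   read 1 → write 2, move +1, go to p1
p1 | _2112[1]2   read 1 → write _, move -1, go to p0
p0 | _211[2]_2   read 2 → write 1, move -1, go to p2
p2 | _21[1]1_2   read 1 → write 2, move +1, go to p1
p1 | _212[1]_2   read 1 → write _, move -1, go to p0
p0 | _21[2]__2   read 2 → write 1, move -1, go to p2
p2 | _2[1]1__2   read 1 → write 2, move +1, go to p1
p1 | _22[1]__2   read 1 → write _, move -1, go to p0
p0 | _2[2]___2   read 2 → write 1, move -1, go to p2
p2 | _[2]1___2   read 2 → write 1, move +1, go to p2
p2 | _1[1]___2   read 1 → write 2, move +1, go to p1
p1 | _12[_]__2   read _ → write 2, move -1, go to p1
p1 | _1[2]2__2   read 2 → write 1, move +1, go to p0
p0 | _11[2]__2   read 2 → write 1, move -1, go to p2
p2 | _1[1]1__2   read 1 → write 2, move +1, go to p1
p1 | _12[1]__2   read 1 → write _, move -1, go to p0
p0 | _1[2]___2   read 2 → write 1, move -1, go to p2
p2 | _[1]1___2   read 1 → write 2, move +1, go to p1
p1 | _2[1]___2   read 1 → write _, move -1, go to p0
p0 | _[2]____2   read 2 → write 1, move -1, go to p2
p2 | [_]1____2
At halt the head is at cell -1.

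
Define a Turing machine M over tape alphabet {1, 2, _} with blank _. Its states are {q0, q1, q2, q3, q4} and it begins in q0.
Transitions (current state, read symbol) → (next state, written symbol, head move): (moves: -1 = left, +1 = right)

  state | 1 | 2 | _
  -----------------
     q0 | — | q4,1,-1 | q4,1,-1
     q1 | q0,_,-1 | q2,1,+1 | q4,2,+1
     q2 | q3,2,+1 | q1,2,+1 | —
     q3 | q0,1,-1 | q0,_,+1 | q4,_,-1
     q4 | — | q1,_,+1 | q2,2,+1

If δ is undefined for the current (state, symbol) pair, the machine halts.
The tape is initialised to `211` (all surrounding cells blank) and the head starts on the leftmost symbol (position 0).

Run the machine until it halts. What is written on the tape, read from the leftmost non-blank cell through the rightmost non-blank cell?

q0 | __[2]11   read 2 → write 1, move -1, go to q4
q4 | _[_]111   read _ → write 2, move +1, go to q2
q2 | _2[1]11   read 1 → write 2, move +1, go to q3
q3 | _22[1]1   read 1 → write 1, move -1, go to q0
q0 | _2[2]11   read 2 → write 1, move -1, go to q4
q4 | _[2]111   read 2 → write _, move +1, go to q1
q1 | __[1]11   read 1 → write _, move -1, go to q0
q0 | _[_]_11   read _ → write 1, move -1, go to q4
q4 | [_]1_11   read _ → write 2, move +1, go to q2
q2 | 2[1]_11   read 1 → write 2, move +1, go to q3
q3 | 22[_]11   read _ → write _, move -1, go to q4
q4 | 2[2]_11   read 2 → write _, move +1, go to q1
q1 | 2_[_]11   read _ → write 2, move +1, go to q4
q4 | 2_2[1]1
The non-blank tape span at halt is 2_211.

2_211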